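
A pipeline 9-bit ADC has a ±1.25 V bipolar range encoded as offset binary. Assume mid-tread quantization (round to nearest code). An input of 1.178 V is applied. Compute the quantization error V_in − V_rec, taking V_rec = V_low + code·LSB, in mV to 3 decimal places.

LSB = 2.5/2^9 = 4.883 mV.
Scaled input = 497.2544 LSBs, so code = 497.
V_rec = (−1.25) + 497·0.00488281 = 1.1767578 V.
Error = 1.178 − 1.1767578 = 0.00124219 V = 1.242 mV.

1.242 mV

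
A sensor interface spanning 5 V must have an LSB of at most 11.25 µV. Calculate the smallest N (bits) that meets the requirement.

Number of steps required ≥ 5 V / 11.25 µV = 444444.44.
Need 2^N ≥ 444444.44; 2^18 = 262144, 2^19 = 524288.
Minimum N = 19.

19 bits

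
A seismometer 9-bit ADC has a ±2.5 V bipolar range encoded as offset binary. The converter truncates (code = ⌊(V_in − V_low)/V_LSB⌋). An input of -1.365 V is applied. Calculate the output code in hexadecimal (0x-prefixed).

Full-scale span = 5 V; LSB = 5/2^9 = 9.766 mV.
(-1.365 − (−2.5)) / 0.00976562 = 116.224 LSBs.
Floor → code 116.
In hexadecimal (0x-prefixed): 0x74.

code 0x74 (decimal 116)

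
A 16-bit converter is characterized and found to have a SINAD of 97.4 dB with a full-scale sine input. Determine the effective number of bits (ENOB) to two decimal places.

15.89 bits

ENOB = (SINAD − 1.76) / 6.02 = (97.4 − 1.76)/6.02 = 15.887.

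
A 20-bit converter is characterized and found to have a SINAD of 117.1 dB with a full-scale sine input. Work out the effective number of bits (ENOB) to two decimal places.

19.16 bits

ENOB = (SINAD − 1.76) / 6.02 = (117.1 − 1.76)/6.02 = 19.159.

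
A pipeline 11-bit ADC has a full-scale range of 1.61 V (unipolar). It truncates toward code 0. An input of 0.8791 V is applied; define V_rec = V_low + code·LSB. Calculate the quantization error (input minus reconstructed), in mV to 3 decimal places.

0.204 mV

LSB = 1.61/2^11 = 0.786 mV.
Scaled input = 1118.2589 LSBs, so code = 1118.
V_rec = 0 + 1118·0.000786133 = 0.87889648 V.
Difference: 0.000203516 V → 0.204 mV.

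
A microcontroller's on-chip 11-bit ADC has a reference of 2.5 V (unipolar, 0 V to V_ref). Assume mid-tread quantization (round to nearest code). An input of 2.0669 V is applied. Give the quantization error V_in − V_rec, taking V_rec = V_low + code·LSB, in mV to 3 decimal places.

0.250 mV

LSB = 2.5/2^11 = 1.221 mV.
Scaled input = 1693.2045 LSBs, so code = 1693.
Reconstructed: 2.0666504 V.
V_in − V_rec = 0.000249609 V = 0.250 mV.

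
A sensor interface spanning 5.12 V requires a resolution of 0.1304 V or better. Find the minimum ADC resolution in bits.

6 bits

Number of steps required ≥ 5.12 V / 0.1304 V = 39.26.
Need 2^N ≥ 39.26; 2^5 = 32, 2^6 = 64.
Minimum N = 6.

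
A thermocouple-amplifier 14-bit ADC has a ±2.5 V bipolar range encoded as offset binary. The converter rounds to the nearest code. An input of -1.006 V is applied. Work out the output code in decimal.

Full-scale span = 5 V; LSB = 5/2^14 = 305.18 µV.
(V_in − V_low)/LSB = (-1.006 − (−2.5)) / 0.000305176 = 4895.539.
So the output code is 4896.

code 4896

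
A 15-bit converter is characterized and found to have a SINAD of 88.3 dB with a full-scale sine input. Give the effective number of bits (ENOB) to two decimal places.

14.38 bits

ENOB = (SINAD − 1.76) / 6.02 = (88.3 − 1.76)/6.02 = 14.375.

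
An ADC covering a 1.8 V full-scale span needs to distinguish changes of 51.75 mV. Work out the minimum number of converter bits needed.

Number of steps required ≥ 1.8 V / 51.75 mV = 34.78.
Need 2^N ≥ 34.78; 2^5 = 32, 2^6 = 64.
Minimum N = 6.

6 bits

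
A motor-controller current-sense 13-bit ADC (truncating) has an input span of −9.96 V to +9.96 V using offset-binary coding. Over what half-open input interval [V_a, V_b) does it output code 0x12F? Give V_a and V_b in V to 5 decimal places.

LSB = 19.92/2^13 = 2.432 mV.
Code 0x12F = 303 decimal.
V_a = V_low + 303·LSB = -9.22321 V; V_b = V_low + 304·LSB = -9.22078 V.

[-9.22321 V, -9.22078 V)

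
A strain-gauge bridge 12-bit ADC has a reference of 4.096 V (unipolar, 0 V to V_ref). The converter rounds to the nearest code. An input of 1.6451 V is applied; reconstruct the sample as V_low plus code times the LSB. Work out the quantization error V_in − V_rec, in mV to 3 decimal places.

LSB = 4.096/2^12 = 1.000 mV.
(1.6451 − 0)/0.001 = 1645.1000; round gives code 1645.
Reconstructed: 1.645 V.
V_in − V_rec = 0.0001 V = 0.100 mV.

0.100 mV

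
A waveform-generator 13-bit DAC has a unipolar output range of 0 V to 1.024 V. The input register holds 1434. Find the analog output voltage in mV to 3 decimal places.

LSB = 1.024 V / 2^13 = 125.00 µV.
V_out = 0 + 1434 × 0.000125 V = 0.17925 V.
= 179.250 mV.

179.250 mV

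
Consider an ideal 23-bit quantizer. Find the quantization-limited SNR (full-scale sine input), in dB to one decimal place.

SNR ≈ 6.02·N + 1.76 dB = 6.02·23 + 1.76 = 140.22 dB.

140.2 dB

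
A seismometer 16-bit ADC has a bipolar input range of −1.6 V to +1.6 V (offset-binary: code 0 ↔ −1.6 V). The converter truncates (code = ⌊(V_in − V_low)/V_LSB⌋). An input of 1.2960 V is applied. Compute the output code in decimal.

code 59310

With 65536 levels over 3.2 V, one step is 48.83 µV.
Input sits at 59310.080 steps above V_low.
So the output code is 59310.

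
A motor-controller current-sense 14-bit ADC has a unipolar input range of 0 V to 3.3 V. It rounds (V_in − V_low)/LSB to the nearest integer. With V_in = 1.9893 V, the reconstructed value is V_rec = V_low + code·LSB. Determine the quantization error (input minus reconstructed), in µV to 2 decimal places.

Step size: 3.3 V ÷ 2^14 = 201.42 µV.
(1.9893 − 0)/0.000201416 = 9876.5731; round gives code 9877.
Code 9877 maps back to 0 + 9877×0.000201416 V = 1.989386 V.
V_in − V_rec = -8.59863e-05 V = -85.99 µV.

-85.99 µV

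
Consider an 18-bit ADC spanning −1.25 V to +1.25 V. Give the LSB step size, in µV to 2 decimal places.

Full-scale span = 2.5 V.
LSB = 2.5 / 2^18 = 2.5 / 262144 = 9.53674e-06 V = 9.54 µV.

9.54 µV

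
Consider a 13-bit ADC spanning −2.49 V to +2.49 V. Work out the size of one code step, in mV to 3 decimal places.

Full-scale span = 4.98 V.
LSB = 4.98 / 2^13 = 4.98 / 8192 = 0.00060791 V = 0.608 mV.

0.608 mV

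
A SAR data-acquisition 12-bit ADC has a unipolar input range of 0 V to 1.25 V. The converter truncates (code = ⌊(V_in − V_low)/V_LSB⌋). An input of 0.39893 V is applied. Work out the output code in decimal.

LSB = 1.25 V / 4096 = 305.18 µV.
Input sits at 1307.214 steps above V_low.
⌊·⌋(1307.214) = 1307.

code 1307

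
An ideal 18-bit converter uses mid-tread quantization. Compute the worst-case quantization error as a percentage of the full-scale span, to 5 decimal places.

Rounding → worst-case error = ½ LSB = V_FS/2^19, so 100/524288 = 0.000190735 % of full scale.

0.00019 %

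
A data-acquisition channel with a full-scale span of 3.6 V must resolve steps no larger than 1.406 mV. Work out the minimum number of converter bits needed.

12 bits

Number of steps required ≥ 3.6 V / 1.406 mV = 2560.46.
Need 2^N ≥ 2560.46; 2^11 = 2048, 2^12 = 4096.
Minimum N = 12.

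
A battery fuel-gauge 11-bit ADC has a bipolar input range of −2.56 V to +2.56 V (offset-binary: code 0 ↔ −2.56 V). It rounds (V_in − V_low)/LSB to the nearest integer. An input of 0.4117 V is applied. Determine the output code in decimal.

Full-scale span = 5.12 V; LSB = 5.12/2^11 = 2.500 mV.
Input sits at 1188.680 steps above V_low.
So the output code is 1189.

code 1189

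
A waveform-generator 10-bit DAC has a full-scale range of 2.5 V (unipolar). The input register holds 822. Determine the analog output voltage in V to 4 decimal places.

2.0068 V

LSB = 2.5 V / 2^10 = 2.441 mV.
V_out = 0 + 822 × 0.00244141 V = 2.00684 V.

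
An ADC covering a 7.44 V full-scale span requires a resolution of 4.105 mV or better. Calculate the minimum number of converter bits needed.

Number of steps required ≥ 7.44 V / 4.105 mV = 1812.42.
Need 2^N ≥ 1812.42; 2^10 = 1024, 2^11 = 2048.
Minimum N = 11.

11 bits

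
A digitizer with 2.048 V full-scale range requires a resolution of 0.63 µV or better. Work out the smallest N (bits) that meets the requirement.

22 bits

Number of steps required ≥ 2.048 V / 0.63 µV = 3250793.65.
Need 2^N ≥ 3250793.65; 2^21 = 2097152, 2^22 = 4194304.
Minimum N = 22.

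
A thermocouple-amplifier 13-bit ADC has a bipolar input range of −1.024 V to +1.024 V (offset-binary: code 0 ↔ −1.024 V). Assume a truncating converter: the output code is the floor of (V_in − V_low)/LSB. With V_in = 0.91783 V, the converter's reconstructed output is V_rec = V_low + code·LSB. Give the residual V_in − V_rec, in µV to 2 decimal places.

80.00 µV

LSB = 2.048/2^13 = 250.00 µV.
(0.91783 − (−1.024))/0.00025 = 7767.3200; ⌊·⌋ gives code 7767.
V_rec = (−1.024) + 7767·0.00025 = 0.91775 V.
Error = 0.91783 − 0.91775 = 8e-05 V = 80.00 µV.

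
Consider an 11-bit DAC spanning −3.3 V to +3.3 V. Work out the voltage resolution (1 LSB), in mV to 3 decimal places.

3.223 mV

Full-scale span = 6.6 V.
LSB = 6.6 / 2^11 = 6.6 / 2048 = 0.00322266 V = 3.223 mV.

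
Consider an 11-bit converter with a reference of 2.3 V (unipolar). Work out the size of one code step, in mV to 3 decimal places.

1.123 mV

Full-scale span = 2.3 V.
LSB = 2.3 / 2^11 = 2.3 / 2048 = 0.00112305 V = 1.123 mV.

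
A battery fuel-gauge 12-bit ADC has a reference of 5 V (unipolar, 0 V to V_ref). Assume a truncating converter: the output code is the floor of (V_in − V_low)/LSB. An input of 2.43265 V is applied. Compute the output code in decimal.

code 1992

Full-scale span = 5 V; LSB = 5/2^12 = 1.221 mV.
(V_in − V_low)/LSB = (2.43265 − 0) / 0.0012207 = 1992.827.
So the output code is 1992.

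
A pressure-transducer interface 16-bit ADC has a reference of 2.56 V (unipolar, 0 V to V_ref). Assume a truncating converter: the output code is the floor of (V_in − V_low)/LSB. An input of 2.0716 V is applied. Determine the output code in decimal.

Full-scale span = 2.56 V; LSB = 2.56/2^16 = 39.06 µV.
Input sits at 53032.960 steps above V_low.
⌊·⌋(53032.960) = 53032.

code 53032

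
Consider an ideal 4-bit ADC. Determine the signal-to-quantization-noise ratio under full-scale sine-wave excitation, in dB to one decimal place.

25.8 dB

SNR ≈ 6.02·N + 1.76 dB = 6.02·4 + 1.76 = 25.84 dB.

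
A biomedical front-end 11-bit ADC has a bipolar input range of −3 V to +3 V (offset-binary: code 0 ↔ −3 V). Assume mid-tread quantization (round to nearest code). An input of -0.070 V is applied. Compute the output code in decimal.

LSB = 6 V / 2048 = 2.930 mV.
(V_in − V_low)/LSB = (-0.070 − (−3)) / 0.00292969 = 1000.107.
round(1000.107) = 1000.

code 1000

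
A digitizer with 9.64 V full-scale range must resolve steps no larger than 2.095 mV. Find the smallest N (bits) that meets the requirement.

Number of steps required ≥ 9.64 V / 2.095 mV = 4601.43.
Need 2^N ≥ 4601.43; 2^12 = 4096, 2^13 = 8192.
Minimum N = 13.

13 bits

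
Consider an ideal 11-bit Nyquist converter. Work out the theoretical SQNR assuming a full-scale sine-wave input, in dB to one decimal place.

68.0 dB

SNR ≈ 6.02·N + 1.76 dB = 6.02·11 + 1.76 = 67.98 dB.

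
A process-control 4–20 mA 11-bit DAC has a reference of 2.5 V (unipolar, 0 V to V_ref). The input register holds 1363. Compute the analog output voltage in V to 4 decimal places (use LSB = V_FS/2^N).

LSB = 2.5 V / 2^11 = 1.221 mV.
V_out = 0 + 1363 × 0.0012207 V = 1.66382 V.

1.6638 V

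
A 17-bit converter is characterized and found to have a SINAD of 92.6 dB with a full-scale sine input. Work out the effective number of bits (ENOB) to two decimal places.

ENOB = (SINAD − 1.76) / 6.02 = (92.6 − 1.76)/6.02 = 15.090.

15.09 bits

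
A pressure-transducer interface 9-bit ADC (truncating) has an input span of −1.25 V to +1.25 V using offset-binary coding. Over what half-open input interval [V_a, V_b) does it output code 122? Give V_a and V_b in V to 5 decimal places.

[-0.65430 V, -0.64941 V)

LSB = 2.5/2^9 = 4.883 mV.
V_a = V_low + 122·LSB = -0.654297 V; V_b = V_low + 123·LSB = -0.649414 V.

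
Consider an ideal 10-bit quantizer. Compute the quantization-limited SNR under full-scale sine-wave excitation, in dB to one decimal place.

SNR ≈ 6.02·N + 1.76 dB = 6.02·10 + 1.76 = 61.96 dB.

62.0 dB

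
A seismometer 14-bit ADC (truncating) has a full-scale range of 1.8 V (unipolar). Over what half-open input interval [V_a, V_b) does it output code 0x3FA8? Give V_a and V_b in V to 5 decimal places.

LSB = 1.8/2^14 = 109.86 µV.
Code 0x3FA8 = 16296 decimal.
V_a = V_low + 16296·LSB = 1.79033 V; V_b = V_low + 16297·LSB = 1.79044 V.

[1.79033 V, 1.79044 V)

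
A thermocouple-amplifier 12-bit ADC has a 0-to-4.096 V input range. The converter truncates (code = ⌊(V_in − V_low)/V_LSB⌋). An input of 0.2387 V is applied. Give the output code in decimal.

code 238

With 4096 levels over 4.096 V, one step is 1.000 mV.
(V_in − V_low)/LSB = (0.2387 − 0) / 0.001 = 238.700.
⌊·⌋(238.700) = 238.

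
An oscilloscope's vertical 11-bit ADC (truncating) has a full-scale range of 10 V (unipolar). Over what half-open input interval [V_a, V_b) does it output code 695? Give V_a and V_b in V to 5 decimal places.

LSB = 10/2^11 = 4.883 mV.
V_a = V_low + 695·LSB = 3.39355 V; V_b = V_low + 696·LSB = 3.39844 V.

[3.39355 V, 3.39844 V)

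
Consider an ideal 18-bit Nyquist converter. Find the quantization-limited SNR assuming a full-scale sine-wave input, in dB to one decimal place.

SNR ≈ 6.02·N + 1.76 dB = 6.02·18 + 1.76 = 110.12 dB.

110.1 dB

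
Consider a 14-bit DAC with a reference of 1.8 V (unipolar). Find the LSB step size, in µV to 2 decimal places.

109.86 µV

Full-scale span = 1.8 V.
LSB = 1.8 / 2^14 = 1.8 / 16384 = 0.000109863 V = 109.86 µV.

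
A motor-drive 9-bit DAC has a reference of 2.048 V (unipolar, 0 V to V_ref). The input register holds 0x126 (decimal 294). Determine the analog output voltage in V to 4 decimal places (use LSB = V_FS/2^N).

LSB = 2.048 V / 2^9 = 4.000 mV.
Code 0x126 = 294 decimal.
V_out = 0 + 294 × 0.004 V = 1.176 V.

1.1760 V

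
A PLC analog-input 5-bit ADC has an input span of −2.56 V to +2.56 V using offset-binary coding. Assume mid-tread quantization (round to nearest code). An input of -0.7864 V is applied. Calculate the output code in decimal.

LSB = 5.12 V / 32 = 160.000 mV.
Input sits at 11.085 steps above V_low.
Round → code 11.

code 11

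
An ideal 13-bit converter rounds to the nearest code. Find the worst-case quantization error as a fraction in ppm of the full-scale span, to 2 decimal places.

Rounding → worst-case error = ½ LSB = V_FS/2^14, so 1e+06/16384 = 61.0352 ppm of full scale.

61.04 ppm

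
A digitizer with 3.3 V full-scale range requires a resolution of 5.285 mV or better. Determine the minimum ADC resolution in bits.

10 bits

Number of steps required ≥ 3.3 V / 5.285 mV = 624.41.
Need 2^N ≥ 624.41; 2^9 = 512, 2^10 = 1024.
Minimum N = 10.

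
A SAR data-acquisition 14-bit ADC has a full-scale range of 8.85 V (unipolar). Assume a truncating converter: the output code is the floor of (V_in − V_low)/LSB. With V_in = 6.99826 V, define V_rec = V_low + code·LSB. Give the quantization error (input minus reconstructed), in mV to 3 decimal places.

LSB = 8.85/2^14 = 0.540 mV.
(V_in − V_low)/LSB = (6.99826 − 0)/0.000540161 = 12955.8748 → code 12955 (floor).
Code 12955 maps back to 0 + 12955×0.000540161 V = 6.9977875 V.
Error = 6.99826 − 6.9977875 = 0.000472524 V = 0.473 mV.

0.473 mV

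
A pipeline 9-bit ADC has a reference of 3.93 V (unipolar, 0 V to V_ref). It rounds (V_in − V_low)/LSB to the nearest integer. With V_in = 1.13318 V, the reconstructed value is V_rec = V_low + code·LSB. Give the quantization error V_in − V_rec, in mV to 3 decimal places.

One LSB is 3.93 V / 512 = 7.676 mV.
(V_in − V_low)/LSB = (1.13318 − 0)/0.00767578 = 147.6306 → code 148 (round).
Reconstructed: 1.1360156 V.
Error = 1.13318 − 1.1360156 = -0.00283563 V = -2.836 mV.

-2.836 mV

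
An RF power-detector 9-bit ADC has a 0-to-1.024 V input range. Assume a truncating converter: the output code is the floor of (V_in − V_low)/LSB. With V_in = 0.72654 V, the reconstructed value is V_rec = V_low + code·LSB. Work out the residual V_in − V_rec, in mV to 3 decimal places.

0.540 mV

Step size: 1.024 V ÷ 2^9 = 2.000 mV.
(V_in − V_low)/LSB = (0.72654 − 0)/0.002 = 363.2700 → code 363 (floor).
Reconstructed: 0.726 V.
Difference: 0.00054 V → 0.540 mV.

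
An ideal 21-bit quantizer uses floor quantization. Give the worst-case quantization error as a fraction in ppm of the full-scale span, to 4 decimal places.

Truncating → worst-case error = 1 LSB = V_FS/2^21, so 1e+06/2097152 = 0.476837 ppm of full scale.

0.4768 ppm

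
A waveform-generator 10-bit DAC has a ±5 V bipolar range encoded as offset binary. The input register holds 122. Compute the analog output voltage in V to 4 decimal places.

-3.8086 V

LSB = 10 V / 2^10 = 9.766 mV.
V_out = (−5) + 122 × 0.00976562 V = -3.80859 V.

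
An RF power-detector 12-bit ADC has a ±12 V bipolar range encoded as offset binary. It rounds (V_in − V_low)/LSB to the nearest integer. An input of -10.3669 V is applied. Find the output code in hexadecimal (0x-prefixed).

Full-scale span = 24 V; LSB = 24/2^12 = 5.859 mV.
(-10.3669 − (−12)) / 0.00585938 = 278.716 LSBs.
Round → code 279.
In hexadecimal (0x-prefixed): 0x117.

code 0x117 (decimal 279)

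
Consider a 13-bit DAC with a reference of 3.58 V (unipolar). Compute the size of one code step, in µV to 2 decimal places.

437.01 µV

Full-scale span = 3.58 V.
LSB = 3.58 / 2^13 = 3.58 / 8192 = 0.000437012 V = 437.01 µV.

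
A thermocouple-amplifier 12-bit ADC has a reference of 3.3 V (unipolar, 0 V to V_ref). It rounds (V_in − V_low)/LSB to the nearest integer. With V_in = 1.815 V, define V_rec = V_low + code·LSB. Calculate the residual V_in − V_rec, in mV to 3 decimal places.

-0.161 mV

Step size: 3.3 V ÷ 2^12 = 0.806 mV.
(1.815 − 0)/0.000805664 = 2252.8000; round gives code 2253.
Code 2253 maps back to 0 + 2253×0.000805664 V = 1.8151611 V.
Error = 1.815 − 1.8151611 = -0.000161133 V = -0.161 mV.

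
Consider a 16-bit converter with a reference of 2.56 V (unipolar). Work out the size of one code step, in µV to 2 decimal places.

39.06 µV

Full-scale span = 2.56 V.
LSB = 2.56 / 2^16 = 2.56 / 65536 = 3.90625e-05 V = 39.06 µV.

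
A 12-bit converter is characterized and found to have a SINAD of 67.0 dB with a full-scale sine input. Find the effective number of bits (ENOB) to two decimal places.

ENOB = (SINAD − 1.76) / 6.02 = (67.0 − 1.76)/6.02 = 10.837.

10.84 bits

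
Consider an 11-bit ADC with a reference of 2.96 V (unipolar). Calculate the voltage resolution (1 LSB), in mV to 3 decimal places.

Full-scale span = 2.96 V.
LSB = 2.96 / 2^11 = 2.96 / 2048 = 0.00144531 V = 1.445 mV.

1.445 mV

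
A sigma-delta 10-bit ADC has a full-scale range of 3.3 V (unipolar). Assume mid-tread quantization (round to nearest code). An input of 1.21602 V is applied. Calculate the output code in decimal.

code 377

Full-scale span = 3.3 V; LSB = 3.3/2^10 = 3.223 mV.
(1.21602 − 0) / 0.00322266 = 377.335 LSBs.
Round → code 377.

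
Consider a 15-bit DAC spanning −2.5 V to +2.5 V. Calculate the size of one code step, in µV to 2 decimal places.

Full-scale span = 5 V.
LSB = 5 / 2^15 = 5 / 32768 = 0.000152588 V = 152.59 µV.

152.59 µV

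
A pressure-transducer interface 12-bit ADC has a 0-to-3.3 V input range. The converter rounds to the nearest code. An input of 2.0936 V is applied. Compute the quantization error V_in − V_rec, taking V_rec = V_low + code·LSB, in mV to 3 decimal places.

-0.321 mV

LSB = 3.3/2^12 = 0.806 mV.
(V_in − V_low)/LSB = (2.0936 − 0)/0.000805664 = 2598.6017 → code 2599 (round).
V_rec = 0 + 2599·0.000805664 = 2.0939209 V.
Difference: -0.000320898 V → -0.321 mV.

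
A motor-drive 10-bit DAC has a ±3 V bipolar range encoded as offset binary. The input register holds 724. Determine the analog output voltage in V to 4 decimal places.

LSB = 6 V / 2^10 = 5.859 mV.
V_out = (−3) + 724 × 0.00585938 V = 1.24219 V.

1.2422 V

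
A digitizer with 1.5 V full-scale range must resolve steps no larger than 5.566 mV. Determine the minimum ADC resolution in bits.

9 bits

Number of steps required ≥ 1.5 V / 5.566 mV = 269.49.
Need 2^N ≥ 269.49; 2^8 = 256, 2^9 = 512.
Minimum N = 9.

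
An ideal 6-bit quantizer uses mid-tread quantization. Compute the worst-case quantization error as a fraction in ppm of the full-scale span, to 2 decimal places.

Rounding → worst-case error = ½ LSB = V_FS/2^7, so 1e+06/128 = 7812.5 ppm of full scale.

7812.50 ppm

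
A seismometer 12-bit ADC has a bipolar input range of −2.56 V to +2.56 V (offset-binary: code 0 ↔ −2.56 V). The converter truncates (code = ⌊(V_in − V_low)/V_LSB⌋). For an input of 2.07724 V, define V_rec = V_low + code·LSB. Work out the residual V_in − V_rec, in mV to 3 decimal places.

Step size: 5.12 V ÷ 2^12 = 1.250 mV.
(2.07724 − (−2.56))/0.00125 = 3709.7920; ⌊·⌋ gives code 3709.
V_rec = (−2.56) + 3709·0.00125 = 2.07625 V.
V_in − V_rec = 0.00099 V = 0.990 mV.

0.990 mV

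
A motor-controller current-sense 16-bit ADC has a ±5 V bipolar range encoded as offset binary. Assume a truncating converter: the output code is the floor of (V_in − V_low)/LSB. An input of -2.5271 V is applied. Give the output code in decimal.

With 65536 levels over 10 V, one step is 152.59 µV.
(-2.5271 − (−5)) / 0.000152588 = 16206.397 LSBs.
Floor → code 16206.

code 16206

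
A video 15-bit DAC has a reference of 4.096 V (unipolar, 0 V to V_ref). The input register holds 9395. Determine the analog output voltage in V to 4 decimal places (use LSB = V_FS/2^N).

LSB = 4.096 V / 2^15 = 125.00 µV.
V_out = 0 + 9395 × 0.000125 V = 1.17437 V.

1.1744 V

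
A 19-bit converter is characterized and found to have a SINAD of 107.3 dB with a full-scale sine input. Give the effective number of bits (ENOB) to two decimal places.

17.53 bits

ENOB = (SINAD − 1.76) / 6.02 = (107.3 − 1.76)/6.02 = 17.532.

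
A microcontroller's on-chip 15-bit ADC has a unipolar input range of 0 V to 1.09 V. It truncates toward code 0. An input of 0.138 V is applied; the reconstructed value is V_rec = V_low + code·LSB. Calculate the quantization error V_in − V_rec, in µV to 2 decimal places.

20.26 µV

LSB = 1.09/2^15 = 33.26 µV.
Scaled input = 4148.6092 LSBs, so code = 4148.
V_rec = 0 + 4148·3.32642e-05 = 0.13797974 V.
Error = 0.138 − 0.13797974 = 2.02637e-05 V = 20.26 µV.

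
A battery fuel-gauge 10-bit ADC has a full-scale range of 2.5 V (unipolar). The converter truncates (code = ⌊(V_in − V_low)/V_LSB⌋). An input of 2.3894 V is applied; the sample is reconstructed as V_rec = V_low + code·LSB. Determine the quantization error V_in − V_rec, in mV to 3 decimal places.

LSB = 2.5/2^10 = 2.441 mV.
Scaled input = 978.6982 LSBs, so code = 978.
V_rec = 0 + 978·0.00244141 = 2.3876953 V.
V_in − V_rec = 0.00170469 V = 1.705 mV.

1.705 mV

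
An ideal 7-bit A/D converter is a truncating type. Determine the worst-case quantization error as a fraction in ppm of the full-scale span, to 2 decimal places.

Truncating → worst-case error = 1 LSB = V_FS/2^7, so 1e+06/128 = 7812.5 ppm of full scale.

7812.50 ppm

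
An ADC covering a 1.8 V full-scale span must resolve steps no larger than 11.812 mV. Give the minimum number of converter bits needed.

Number of steps required ≥ 1.8 V / 11.812 mV = 152.39.
Need 2^N ≥ 152.39; 2^7 = 128, 2^8 = 256.
Minimum N = 8.

8 bits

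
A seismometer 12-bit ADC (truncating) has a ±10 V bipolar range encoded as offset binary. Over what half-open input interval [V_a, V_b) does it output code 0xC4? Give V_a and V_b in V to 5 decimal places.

[-9.04297 V, -9.03809 V)

LSB = 20/2^12 = 4.883 mV.
Code 0xC4 = 196 decimal.
V_a = V_low + 196·LSB = -9.04297 V; V_b = V_low + 197·LSB = -9.03809 V.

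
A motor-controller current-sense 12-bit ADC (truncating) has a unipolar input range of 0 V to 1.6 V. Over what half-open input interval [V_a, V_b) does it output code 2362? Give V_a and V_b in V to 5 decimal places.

LSB = 1.6/2^12 = 390.62 µV.
V_a = V_low + 2362·LSB = 0.922656 V; V_b = V_low + 2363·LSB = 0.923047 V.

[0.92266 V, 0.92305 V)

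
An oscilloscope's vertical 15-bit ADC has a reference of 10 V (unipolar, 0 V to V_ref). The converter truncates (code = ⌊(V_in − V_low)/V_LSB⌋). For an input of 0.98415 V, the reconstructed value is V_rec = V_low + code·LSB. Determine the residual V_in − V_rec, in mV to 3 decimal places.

0.263 mV

Step size: 10 V ÷ 2^15 = 305.18 µV.
(V_in − V_low)/LSB = (0.98415 − 0)/0.000305176 = 3224.8627 → code 3224 (floor).
Code 3224 maps back to 0 + 3224×0.000305176 V = 0.98388672 V.
Error = 0.98415 − 0.98388672 = 0.000263281 V = 0.263 mV.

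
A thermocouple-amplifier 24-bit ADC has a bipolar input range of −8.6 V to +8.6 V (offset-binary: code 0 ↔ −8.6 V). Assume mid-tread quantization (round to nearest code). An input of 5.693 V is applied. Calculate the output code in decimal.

code 13941671

LSB = 17.2 V / 16777216 = 1.03 µV.
(V_in − V_low)/LSB = (5.693 − (−8.6)) / 1.0252e-06 = 13941671.412.
Round → code 13941671.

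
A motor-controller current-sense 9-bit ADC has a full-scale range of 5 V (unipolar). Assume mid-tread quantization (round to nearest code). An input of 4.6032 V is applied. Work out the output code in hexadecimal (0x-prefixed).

code 0x1D7 (decimal 471)

With 512 levels over 5 V, one step is 9.766 mV.
Input sits at 471.368 steps above V_low.
So the output code is 471.
In hexadecimal (0x-prefixed): 0x1D7.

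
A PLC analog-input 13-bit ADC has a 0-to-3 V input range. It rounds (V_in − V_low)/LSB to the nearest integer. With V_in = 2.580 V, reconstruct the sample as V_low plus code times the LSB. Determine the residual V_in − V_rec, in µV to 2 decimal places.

43.95 µV

One LSB is 3 V / 8192 = 366.21 µV.
(2.580 − 0)/0.000366211 = 7045.1200; round gives code 7045.
V_rec = 0 + 7045·0.000366211 = 2.5799561 V.
Error = 2.580 − 2.5799561 = 4.39453e-05 V = 43.95 µV.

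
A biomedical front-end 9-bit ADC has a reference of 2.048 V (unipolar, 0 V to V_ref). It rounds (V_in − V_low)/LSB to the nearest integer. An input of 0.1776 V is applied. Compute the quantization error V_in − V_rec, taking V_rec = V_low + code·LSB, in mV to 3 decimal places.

LSB = 2.048/2^9 = 4.000 mV.
(V_in − V_low)/LSB = (0.1776 − 0)/0.004 = 44.4000 → code 44 (round).
V_rec = 0 + 44·0.004 = 0.176 V.
Error = 0.1776 − 0.176 = 0.0016 V = 1.600 mV.

1.600 mV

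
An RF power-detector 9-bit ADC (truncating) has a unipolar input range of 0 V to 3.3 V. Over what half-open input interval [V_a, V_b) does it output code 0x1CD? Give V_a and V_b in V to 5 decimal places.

LSB = 3.3/2^9 = 6.445 mV.
Code 0x1CD = 461 decimal.
V_a = V_low + 461·LSB = 2.97129 V; V_b = V_low + 462·LSB = 2.97773 V.

[2.97129 V, 2.97773 V)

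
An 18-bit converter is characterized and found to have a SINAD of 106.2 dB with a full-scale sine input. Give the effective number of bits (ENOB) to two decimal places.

ENOB = (SINAD − 1.76) / 6.02 = (106.2 − 1.76)/6.02 = 17.349.

17.35 bits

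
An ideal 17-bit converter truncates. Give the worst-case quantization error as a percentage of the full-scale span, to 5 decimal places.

0.00076 %

Truncating → worst-case error = 1 LSB = V_FS/2^17, so 100/131072 = 0.000762939 % of full scale.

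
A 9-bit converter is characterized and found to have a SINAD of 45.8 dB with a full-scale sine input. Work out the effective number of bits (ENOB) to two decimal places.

7.32 bits

ENOB = (SINAD − 1.76) / 6.02 = (45.8 − 1.76)/6.02 = 7.316.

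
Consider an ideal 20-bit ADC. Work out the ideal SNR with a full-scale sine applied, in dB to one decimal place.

122.2 dB

SNR ≈ 6.02·N + 1.76 dB = 6.02·20 + 1.76 = 122.16 dB.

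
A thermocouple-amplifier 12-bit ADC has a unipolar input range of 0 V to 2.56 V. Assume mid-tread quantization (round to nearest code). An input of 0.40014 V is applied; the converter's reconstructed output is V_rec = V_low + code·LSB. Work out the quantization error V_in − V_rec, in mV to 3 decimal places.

0.140 mV

One LSB is 2.56 V / 4096 = 0.625 mV.
Scaled input = 640.2240 LSBs, so code = 640.
V_rec = 0 + 640·0.000625 = 0.4 V.
V_in − V_rec = 0.00014 V = 0.140 mV.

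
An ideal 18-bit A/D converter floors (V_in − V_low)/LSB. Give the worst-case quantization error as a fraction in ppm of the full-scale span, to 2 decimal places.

Truncating → worst-case error = 1 LSB = V_FS/2^18, so 1e+06/262144 = 3.8147 ppm of full scale.

3.81 ppm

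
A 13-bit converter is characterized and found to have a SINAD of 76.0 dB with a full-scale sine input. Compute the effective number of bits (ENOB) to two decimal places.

12.33 bits

ENOB = (SINAD − 1.76) / 6.02 = (76.0 − 1.76)/6.02 = 12.332.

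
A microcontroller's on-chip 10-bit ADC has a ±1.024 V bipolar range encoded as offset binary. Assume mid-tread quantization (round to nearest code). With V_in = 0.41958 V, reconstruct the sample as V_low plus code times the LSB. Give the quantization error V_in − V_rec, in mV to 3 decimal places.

-0.420 mV

LSB = 2.048/2^10 = 2.000 mV.
(0.41958 − (−1.024))/0.002 = 721.7900; round gives code 722.
Code 722 maps back to (−1.024) + 722×0.002 V = 0.42 V.
Difference: -0.00042 V → -0.420 mV.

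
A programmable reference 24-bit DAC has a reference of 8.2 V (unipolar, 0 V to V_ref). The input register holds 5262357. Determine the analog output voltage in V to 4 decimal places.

LSB = 8.2 V / 2^24 = 0.49 µV.
V_out = 0 + 5262357 × 4.88758e-07 V = 2.57202 V.

2.5720 V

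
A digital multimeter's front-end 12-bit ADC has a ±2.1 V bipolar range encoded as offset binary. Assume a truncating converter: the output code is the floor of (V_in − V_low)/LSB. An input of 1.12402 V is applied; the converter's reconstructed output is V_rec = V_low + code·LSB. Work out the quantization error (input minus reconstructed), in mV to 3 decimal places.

LSB = 4.2/2^12 = 1.025 mV.
(V_in − V_low)/LSB = (1.12402 − (−2.1))/0.00102539 = 3144.1871 → code 3144 (floor).
V_rec = (−2.1) + 3144·0.00102539 = 1.1238281 V.
V_in − V_rec = 0.000191875 V = 0.192 mV.

0.192 mV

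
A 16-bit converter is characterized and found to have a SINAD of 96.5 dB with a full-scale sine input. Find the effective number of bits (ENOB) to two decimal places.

ENOB = (SINAD − 1.76) / 6.02 = (96.5 − 1.76)/6.02 = 15.738.

15.74 bits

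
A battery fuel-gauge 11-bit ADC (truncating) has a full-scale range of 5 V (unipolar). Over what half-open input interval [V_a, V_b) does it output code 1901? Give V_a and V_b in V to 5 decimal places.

[4.64111 V, 4.64355 V)

LSB = 5/2^11 = 2.441 mV.
V_a = V_low + 1901·LSB = 4.64111 V; V_b = V_low + 1902·LSB = 4.64355 V.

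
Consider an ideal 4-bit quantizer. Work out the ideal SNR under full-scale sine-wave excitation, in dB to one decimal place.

SNR ≈ 6.02·N + 1.76 dB = 6.02·4 + 1.76 = 25.84 dB.

25.8 dB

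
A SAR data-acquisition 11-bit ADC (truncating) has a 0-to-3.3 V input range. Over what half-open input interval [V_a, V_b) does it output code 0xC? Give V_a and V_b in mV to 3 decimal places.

[19.336 mV, 20.947 mV)

LSB = 3.3/2^11 = 1.611 mV.
Code 0xC = 12 decimal.
V_a = V_low + 12·LSB = 0.0193359 V; V_b = V_low + 13·LSB = 0.0209473 V.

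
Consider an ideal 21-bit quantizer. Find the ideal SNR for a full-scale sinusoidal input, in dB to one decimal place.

SNR ≈ 6.02·N + 1.76 dB = 6.02·21 + 1.76 = 128.18 dB.

128.2 dB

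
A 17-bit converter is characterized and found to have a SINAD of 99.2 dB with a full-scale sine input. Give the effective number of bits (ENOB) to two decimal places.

ENOB = (SINAD − 1.76) / 6.02 = (99.2 − 1.76)/6.02 = 16.186.

16.19 bits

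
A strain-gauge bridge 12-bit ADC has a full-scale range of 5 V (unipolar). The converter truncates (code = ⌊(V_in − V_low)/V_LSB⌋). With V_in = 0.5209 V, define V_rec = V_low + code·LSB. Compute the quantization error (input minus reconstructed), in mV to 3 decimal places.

0.880 mV

Step size: 5 V ÷ 2^12 = 1.221 mV.
(V_in − V_low)/LSB = (0.5209 − 0)/0.0012207 = 426.7213 → code 426 (floor).
V_rec = 0 + 426·0.0012207 = 0.52001953 V.
Error = 0.5209 − 0.52001953 = 0.000880469 V = 0.880 mV.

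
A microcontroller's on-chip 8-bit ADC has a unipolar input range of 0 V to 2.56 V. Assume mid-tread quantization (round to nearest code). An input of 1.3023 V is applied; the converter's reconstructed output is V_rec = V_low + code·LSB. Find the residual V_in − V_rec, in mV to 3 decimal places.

2.300 mV

LSB = 2.56/2^8 = 10.000 mV.
(1.3023 − 0)/0.01 = 130.2300; round gives code 130.
Code 130 maps back to 0 + 130×0.01 V = 1.3 V.
V_in − V_rec = 0.0023 V = 2.300 mV.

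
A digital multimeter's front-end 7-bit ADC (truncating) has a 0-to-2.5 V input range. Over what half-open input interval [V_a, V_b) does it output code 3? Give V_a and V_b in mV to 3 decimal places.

[58.594 mV, 78.125 mV)

LSB = 2.5/2^7 = 19.531 mV.
V_a = V_low + 3·LSB = 0.0585938 V; V_b = V_low + 4·LSB = 0.078125 V.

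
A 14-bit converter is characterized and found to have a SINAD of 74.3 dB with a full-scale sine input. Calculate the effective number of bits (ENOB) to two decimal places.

ENOB = (SINAD − 1.76) / 6.02 = (74.3 − 1.76)/6.02 = 12.050.

12.05 bits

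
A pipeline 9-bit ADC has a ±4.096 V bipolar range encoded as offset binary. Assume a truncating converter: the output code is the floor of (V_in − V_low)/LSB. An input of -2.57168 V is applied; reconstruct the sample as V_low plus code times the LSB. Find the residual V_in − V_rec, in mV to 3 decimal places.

One LSB is 8.192 V / 512 = 16.000 mV.
(V_in − V_low)/LSB = (-2.57168 − (−4.096))/0.016 = 95.2700 → code 95 (floor).
Code 95 maps back to (−4.096) + 95×0.016 V = -2.576 V.
V_in − V_rec = 0.00432 V = 4.320 mV.

4.320 mV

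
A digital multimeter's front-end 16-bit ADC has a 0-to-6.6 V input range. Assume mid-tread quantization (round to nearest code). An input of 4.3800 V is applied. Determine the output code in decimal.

Full-scale span = 6.6 V; LSB = 6.6/2^16 = 100.71 µV.
Input sits at 43492.073 steps above V_low.
round(43492.073) = 43492.

code 43492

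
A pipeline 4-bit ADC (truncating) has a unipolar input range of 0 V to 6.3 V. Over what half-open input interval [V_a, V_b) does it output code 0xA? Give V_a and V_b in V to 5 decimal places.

LSB = 6.3/2^4 = 393.750 mV.
Code 0xA = 10 decimal.
V_a = V_low + 10·LSB = 3.9375 V; V_b = V_low + 11·LSB = 4.33125 V.

[3.93750 V, 4.33125 V)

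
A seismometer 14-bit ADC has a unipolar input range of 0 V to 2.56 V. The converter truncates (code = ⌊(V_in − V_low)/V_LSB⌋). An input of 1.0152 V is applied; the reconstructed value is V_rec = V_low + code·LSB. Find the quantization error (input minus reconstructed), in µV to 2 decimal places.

43.75 µV

One LSB is 2.56 V / 16384 = 156.25 µV.
Scaled input = 6497.2800 LSBs, so code = 6497.
Code 6497 maps back to 0 + 6497×0.00015625 V = 1.0151562 V.
V_in − V_rec = 4.375e-05 V = 43.75 µV.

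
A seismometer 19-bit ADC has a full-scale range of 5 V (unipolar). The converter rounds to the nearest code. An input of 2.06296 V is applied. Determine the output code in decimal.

LSB = 5 V / 524288 = 9.54 µV.
Input sits at 216317.034 steps above V_low.
So the output code is 216317.

code 216317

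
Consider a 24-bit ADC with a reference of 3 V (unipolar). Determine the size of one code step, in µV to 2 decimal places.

0.18 µV

Full-scale span = 3 V.
LSB = 3 / 2^24 = 3 / 16777216 = 1.78814e-07 V = 0.18 µV.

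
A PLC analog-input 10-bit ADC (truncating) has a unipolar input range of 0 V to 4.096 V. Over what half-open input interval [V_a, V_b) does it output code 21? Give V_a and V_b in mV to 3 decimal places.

LSB = 4.096/2^10 = 4.000 mV.
V_a = V_low + 21·LSB = 0.084 V; V_b = V_low + 22·LSB = 0.088 V.

[84.000 mV, 88.000 mV)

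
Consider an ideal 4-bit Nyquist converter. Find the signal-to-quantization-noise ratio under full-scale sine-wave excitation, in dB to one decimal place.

25.8 dB

SNR ≈ 6.02·N + 1.76 dB = 6.02·4 + 1.76 = 25.84 dB.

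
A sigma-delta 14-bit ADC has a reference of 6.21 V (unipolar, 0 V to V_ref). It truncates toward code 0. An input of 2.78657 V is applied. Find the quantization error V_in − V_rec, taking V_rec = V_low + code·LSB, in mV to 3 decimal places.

LSB = 6.21/2^14 = 379.03 µV.
(V_in − V_low)/LSB = (2.78657 − 0)/0.000379028 = 7351.8781 → code 7351 (floor).
Reconstructed: 2.7862372 V.
V_in − V_rec = 0.000332817 V = 0.333 mV.

0.333 mV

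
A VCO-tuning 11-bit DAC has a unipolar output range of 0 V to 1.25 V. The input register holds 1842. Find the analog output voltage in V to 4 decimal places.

1.1243 V

LSB = 1.25 V / 2^11 = 0.610 mV.
V_out = 0 + 1842 × 0.000610352 V = 1.12427 V.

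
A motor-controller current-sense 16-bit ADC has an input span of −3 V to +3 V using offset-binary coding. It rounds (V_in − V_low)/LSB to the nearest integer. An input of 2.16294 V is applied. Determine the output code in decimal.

With 65536 levels over 6 V, one step is 91.55 µV.
(2.16294 − (−3)) / 9.15527e-05 = 56393.073 LSBs.
round(56393.073) = 56393.

code 56393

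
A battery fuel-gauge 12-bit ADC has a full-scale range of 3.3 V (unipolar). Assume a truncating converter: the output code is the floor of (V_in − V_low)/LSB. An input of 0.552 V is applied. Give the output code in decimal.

LSB = 3.3 V / 4096 = 0.806 mV.
(V_in − V_low)/LSB = (0.552 − 0) / 0.000805664 = 685.149.
Floor → code 685.

code 685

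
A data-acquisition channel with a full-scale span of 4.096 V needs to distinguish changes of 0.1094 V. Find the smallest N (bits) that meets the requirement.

6 bits

Number of steps required ≥ 4.096 V / 0.1094 V = 37.44.
Need 2^N ≥ 37.44; 2^5 = 32, 2^6 = 64.
Minimum N = 6.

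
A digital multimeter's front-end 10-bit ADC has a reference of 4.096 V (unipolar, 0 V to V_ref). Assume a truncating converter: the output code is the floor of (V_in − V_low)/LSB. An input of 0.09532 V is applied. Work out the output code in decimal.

With 1024 levels over 4.096 V, one step is 4.000 mV.
(0.09532 − 0) / 0.004 = 23.830 LSBs.
⌊·⌋(23.830) = 23.

code 23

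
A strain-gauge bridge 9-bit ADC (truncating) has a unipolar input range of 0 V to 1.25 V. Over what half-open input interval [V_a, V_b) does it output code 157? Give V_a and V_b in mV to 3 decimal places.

LSB = 1.25/2^9 = 2.441 mV.
V_a = V_low + 157·LSB = 0.383301 V; V_b = V_low + 158·LSB = 0.385742 V.

[383.301 mV, 385.742 mV)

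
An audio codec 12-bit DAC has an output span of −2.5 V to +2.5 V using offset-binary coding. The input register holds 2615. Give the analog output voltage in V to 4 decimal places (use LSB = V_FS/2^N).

LSB = 5 V / 2^12 = 1.221 mV.
V_out = (−2.5) + 2615 × 0.0012207 V = 0.692139 V.

0.6921 V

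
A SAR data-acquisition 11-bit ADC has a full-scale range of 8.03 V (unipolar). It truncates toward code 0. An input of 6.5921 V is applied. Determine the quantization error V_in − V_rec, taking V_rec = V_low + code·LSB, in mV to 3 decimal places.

Step size: 8.03 V ÷ 2^11 = 3.921 mV.
(V_in − V_low)/LSB = (6.5921 − 0)/0.0039209 = 1681.2728 → code 1681 (floor).
Code 1681 maps back to 0 + 1681×0.0039209 V = 6.5910303 V.
Difference: 0.00106973 V → 1.070 mV.

1.070 mV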